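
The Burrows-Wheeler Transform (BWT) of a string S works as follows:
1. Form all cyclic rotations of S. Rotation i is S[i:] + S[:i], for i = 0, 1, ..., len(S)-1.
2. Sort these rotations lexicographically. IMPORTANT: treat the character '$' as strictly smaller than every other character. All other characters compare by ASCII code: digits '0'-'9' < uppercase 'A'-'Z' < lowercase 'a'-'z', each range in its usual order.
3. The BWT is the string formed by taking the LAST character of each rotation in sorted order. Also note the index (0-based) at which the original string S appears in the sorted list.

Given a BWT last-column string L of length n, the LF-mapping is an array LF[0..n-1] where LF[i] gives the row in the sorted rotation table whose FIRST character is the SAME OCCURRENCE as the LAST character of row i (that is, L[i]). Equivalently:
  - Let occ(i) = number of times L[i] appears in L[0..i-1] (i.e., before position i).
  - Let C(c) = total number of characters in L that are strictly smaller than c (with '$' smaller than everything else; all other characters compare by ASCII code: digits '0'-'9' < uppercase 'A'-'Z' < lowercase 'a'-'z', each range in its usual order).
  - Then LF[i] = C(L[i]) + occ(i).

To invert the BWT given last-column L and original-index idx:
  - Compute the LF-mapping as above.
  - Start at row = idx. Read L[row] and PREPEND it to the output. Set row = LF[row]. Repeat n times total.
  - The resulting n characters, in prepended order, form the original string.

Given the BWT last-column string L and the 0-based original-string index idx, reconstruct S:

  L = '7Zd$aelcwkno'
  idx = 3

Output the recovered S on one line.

LF mapping: 1 2 5 0 3 6 8 4 11 7 9 10
Walk LF starting at row 3, prepending L[row]:
  step 1: row=3, L[3]='$', prepend. Next row=LF[3]=0
  step 2: row=0, L[0]='7', prepend. Next row=LF[0]=1
  step 3: row=1, L[1]='Z', prepend. Next row=LF[1]=2
  step 4: row=2, L[2]='d', prepend. Next row=LF[2]=5
  step 5: row=5, L[5]='e', prepend. Next row=LF[5]=6
  step 6: row=6, L[6]='l', prepend. Next row=LF[6]=8
  step 7: row=8, L[8]='w', prepend. Next row=LF[8]=11
  step 8: row=11, L[11]='o', prepend. Next row=LF[11]=10
  step 9: row=10, L[10]='n', prepend. Next row=LF[10]=9
  step 10: row=9, L[9]='k', prepend. Next row=LF[9]=7
  step 11: row=7, L[7]='c', prepend. Next row=LF[7]=4
  step 12: row=4, L[4]='a', prepend. Next row=LF[4]=3
Reversed output: acknowledZ7$

Answer: acknowledZ7$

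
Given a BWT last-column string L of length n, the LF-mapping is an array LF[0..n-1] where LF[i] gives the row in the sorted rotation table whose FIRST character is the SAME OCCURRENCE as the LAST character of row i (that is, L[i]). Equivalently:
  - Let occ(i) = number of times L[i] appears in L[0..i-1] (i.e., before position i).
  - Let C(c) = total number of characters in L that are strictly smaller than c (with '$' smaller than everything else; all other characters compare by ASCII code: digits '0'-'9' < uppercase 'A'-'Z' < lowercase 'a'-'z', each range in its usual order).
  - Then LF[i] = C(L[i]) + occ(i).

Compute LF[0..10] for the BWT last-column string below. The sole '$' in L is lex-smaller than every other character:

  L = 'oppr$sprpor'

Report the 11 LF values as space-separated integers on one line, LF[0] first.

Char counts: '$':1, 'o':2, 'p':4, 'r':3, 's':1
C (first-col start): C('$')=0, C('o')=1, C('p')=3, C('r')=7, C('s')=10
L[0]='o': occ=0, LF[0]=C('o')+0=1+0=1
L[1]='p': occ=0, LF[1]=C('p')+0=3+0=3
L[2]='p': occ=1, LF[2]=C('p')+1=3+1=4
L[3]='r': occ=0, LF[3]=C('r')+0=7+0=7
L[4]='$': occ=0, LF[4]=C('$')+0=0+0=0
L[5]='s': occ=0, LF[5]=C('s')+0=10+0=10
L[6]='p': occ=2, LF[6]=C('p')+2=3+2=5
L[7]='r': occ=1, LF[7]=C('r')+1=7+1=8
L[8]='p': occ=3, LF[8]=C('p')+3=3+3=6
L[9]='o': occ=1, LF[9]=C('o')+1=1+1=2
L[10]='r': occ=2, LF[10]=C('r')+2=7+2=9

Answer: 1 3 4 7 0 10 5 8 6 2 9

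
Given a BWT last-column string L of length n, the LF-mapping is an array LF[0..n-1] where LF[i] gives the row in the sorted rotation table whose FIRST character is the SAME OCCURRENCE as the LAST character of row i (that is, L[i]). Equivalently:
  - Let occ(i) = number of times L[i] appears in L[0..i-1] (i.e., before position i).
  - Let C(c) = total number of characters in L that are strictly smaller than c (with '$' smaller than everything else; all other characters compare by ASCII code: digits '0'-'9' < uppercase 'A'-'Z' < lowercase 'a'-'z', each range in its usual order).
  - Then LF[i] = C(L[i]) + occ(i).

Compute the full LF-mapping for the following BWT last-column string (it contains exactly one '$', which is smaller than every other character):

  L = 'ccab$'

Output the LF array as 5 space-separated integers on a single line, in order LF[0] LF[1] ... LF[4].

Char counts: '$':1, 'a':1, 'b':1, 'c':2
C (first-col start): C('$')=0, C('a')=1, C('b')=2, C('c')=3
L[0]='c': occ=0, LF[0]=C('c')+0=3+0=3
L[1]='c': occ=1, LF[1]=C('c')+1=3+1=4
L[2]='a': occ=0, LF[2]=C('a')+0=1+0=1
L[3]='b': occ=0, LF[3]=C('b')+0=2+0=2
L[4]='$': occ=0, LF[4]=C('$')+0=0+0=0

Answer: 3 4 1 2 0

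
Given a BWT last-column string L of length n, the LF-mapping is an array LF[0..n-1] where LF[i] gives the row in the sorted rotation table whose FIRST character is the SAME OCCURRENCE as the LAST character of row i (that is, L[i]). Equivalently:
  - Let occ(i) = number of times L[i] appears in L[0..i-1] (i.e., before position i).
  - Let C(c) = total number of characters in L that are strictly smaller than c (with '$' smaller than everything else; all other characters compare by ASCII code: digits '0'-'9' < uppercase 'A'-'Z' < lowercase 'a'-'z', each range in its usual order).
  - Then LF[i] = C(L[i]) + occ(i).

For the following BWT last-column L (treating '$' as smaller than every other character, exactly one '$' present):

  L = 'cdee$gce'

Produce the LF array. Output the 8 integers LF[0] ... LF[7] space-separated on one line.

Answer: 1 3 4 5 0 7 2 6

Derivation:
Char counts: '$':1, 'c':2, 'd':1, 'e':3, 'g':1
C (first-col start): C('$')=0, C('c')=1, C('d')=3, C('e')=4, C('g')=7
L[0]='c': occ=0, LF[0]=C('c')+0=1+0=1
L[1]='d': occ=0, LF[1]=C('d')+0=3+0=3
L[2]='e': occ=0, LF[2]=C('e')+0=4+0=4
L[3]='e': occ=1, LF[3]=C('e')+1=4+1=5
L[4]='$': occ=0, LF[4]=C('$')+0=0+0=0
L[5]='g': occ=0, LF[5]=C('g')+0=7+0=7
L[6]='c': occ=1, LF[6]=C('c')+1=1+1=2
L[7]='e': occ=2, LF[7]=C('e')+2=4+2=6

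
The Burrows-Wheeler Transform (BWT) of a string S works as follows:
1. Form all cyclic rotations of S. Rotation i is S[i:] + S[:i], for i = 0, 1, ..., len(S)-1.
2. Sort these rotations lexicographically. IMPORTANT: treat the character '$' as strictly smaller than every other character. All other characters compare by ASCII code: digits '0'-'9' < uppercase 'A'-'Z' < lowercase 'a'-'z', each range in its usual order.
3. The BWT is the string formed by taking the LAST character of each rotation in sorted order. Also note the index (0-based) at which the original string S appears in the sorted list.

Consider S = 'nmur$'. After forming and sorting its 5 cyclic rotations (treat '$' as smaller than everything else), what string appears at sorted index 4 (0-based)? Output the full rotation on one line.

Answer: ur$nm

Derivation:
All 5 rotations (rotation i = S[i:]+S[:i]):
  rot[0] = nmur$
  rot[1] = mur$n
  rot[2] = ur$nm
  rot[3] = r$nmu
  rot[4] = $nmur
Sorted (with $ < everything):
  sorted[0] = $nmur
  sorted[1] = mur$n
  sorted[2] = nmur$
  sorted[3] = r$nmu
  sorted[4] = ur$nm
sorted[4] = ur$nm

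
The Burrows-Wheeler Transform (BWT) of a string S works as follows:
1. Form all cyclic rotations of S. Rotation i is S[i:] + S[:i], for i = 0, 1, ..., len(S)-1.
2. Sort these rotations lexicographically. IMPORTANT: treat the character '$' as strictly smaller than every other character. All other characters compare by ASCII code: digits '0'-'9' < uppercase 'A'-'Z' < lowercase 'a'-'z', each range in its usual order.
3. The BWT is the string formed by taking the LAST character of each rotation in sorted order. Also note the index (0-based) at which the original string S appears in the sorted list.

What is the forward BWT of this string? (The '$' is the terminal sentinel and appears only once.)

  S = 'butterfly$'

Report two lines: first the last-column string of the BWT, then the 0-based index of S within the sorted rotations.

Answer: y$trfetubl
1

Derivation:
All 10 rotations (rotation i = S[i:]+S[:i]):
  rot[0] = butterfly$
  rot[1] = utterfly$b
  rot[2] = tterfly$bu
  rot[3] = terfly$but
  rot[4] = erfly$butt
  rot[5] = rfly$butte
  rot[6] = fly$butter
  rot[7] = ly$butterf
  rot[8] = y$butterfl
  rot[9] = $butterfly
Sorted (with $ < everything):
  sorted[0] = $butterfly  (last char: 'y')
  sorted[1] = butterfly$  (last char: '$')
  sorted[2] = erfly$butt  (last char: 't')
  sorted[3] = fly$butter  (last char: 'r')
  sorted[4] = ly$butterf  (last char: 'f')
  sorted[5] = rfly$butte  (last char: 'e')
  sorted[6] = terfly$but  (last char: 't')
  sorted[7] = tterfly$bu  (last char: 'u')
  sorted[8] = utterfly$b  (last char: 'b')
  sorted[9] = y$butterfl  (last char: 'l')
Last column: y$trfetubl
Original string S is at sorted index 1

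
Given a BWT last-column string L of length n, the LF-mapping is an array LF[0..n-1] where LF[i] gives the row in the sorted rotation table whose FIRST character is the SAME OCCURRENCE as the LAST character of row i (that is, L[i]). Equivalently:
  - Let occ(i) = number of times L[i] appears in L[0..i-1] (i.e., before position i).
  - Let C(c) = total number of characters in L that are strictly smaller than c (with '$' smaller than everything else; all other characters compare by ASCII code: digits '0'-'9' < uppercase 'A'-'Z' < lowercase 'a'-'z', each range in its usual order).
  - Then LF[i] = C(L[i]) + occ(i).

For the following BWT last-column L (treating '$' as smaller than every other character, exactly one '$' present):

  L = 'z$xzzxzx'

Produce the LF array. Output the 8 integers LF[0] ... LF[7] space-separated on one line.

Char counts: '$':1, 'x':3, 'z':4
C (first-col start): C('$')=0, C('x')=1, C('z')=4
L[0]='z': occ=0, LF[0]=C('z')+0=4+0=4
L[1]='$': occ=0, LF[1]=C('$')+0=0+0=0
L[2]='x': occ=0, LF[2]=C('x')+0=1+0=1
L[3]='z': occ=1, LF[3]=C('z')+1=4+1=5
L[4]='z': occ=2, LF[4]=C('z')+2=4+2=6
L[5]='x': occ=1, LF[5]=C('x')+1=1+1=2
L[6]='z': occ=3, LF[6]=C('z')+3=4+3=7
L[7]='x': occ=2, LF[7]=C('x')+2=1+2=3

Answer: 4 0 1 5 6 2 7 3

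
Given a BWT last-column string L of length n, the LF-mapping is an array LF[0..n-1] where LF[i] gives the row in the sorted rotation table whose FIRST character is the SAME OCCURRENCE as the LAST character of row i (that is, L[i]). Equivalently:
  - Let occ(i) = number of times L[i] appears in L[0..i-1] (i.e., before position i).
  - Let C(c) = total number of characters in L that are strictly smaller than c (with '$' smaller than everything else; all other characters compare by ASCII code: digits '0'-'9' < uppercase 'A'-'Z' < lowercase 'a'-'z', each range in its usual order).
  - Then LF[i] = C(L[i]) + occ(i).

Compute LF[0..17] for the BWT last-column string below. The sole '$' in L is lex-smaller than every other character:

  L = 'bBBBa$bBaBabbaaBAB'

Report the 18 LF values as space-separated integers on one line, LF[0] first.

Char counts: '$':1, 'A':1, 'B':7, 'a':5, 'b':4
C (first-col start): C('$')=0, C('A')=1, C('B')=2, C('a')=9, C('b')=14
L[0]='b': occ=0, LF[0]=C('b')+0=14+0=14
L[1]='B': occ=0, LF[1]=C('B')+0=2+0=2
L[2]='B': occ=1, LF[2]=C('B')+1=2+1=3
L[3]='B': occ=2, LF[3]=C('B')+2=2+2=4
L[4]='a': occ=0, LF[4]=C('a')+0=9+0=9
L[5]='$': occ=0, LF[5]=C('$')+0=0+0=0
L[6]='b': occ=1, LF[6]=C('b')+1=14+1=15
L[7]='B': occ=3, LF[7]=C('B')+3=2+3=5
L[8]='a': occ=1, LF[8]=C('a')+1=9+1=10
L[9]='B': occ=4, LF[9]=C('B')+4=2+4=6
L[10]='a': occ=2, LF[10]=C('a')+2=9+2=11
L[11]='b': occ=2, LF[11]=C('b')+2=14+2=16
L[12]='b': occ=3, LF[12]=C('b')+3=14+3=17
L[13]='a': occ=3, LF[13]=C('a')+3=9+3=12
L[14]='a': occ=4, LF[14]=C('a')+4=9+4=13
L[15]='B': occ=5, LF[15]=C('B')+5=2+5=7
L[16]='A': occ=0, LF[16]=C('A')+0=1+0=1
L[17]='B': occ=6, LF[17]=C('B')+6=2+6=8

Answer: 14 2 3 4 9 0 15 5 10 6 11 16 17 12 13 7 1 8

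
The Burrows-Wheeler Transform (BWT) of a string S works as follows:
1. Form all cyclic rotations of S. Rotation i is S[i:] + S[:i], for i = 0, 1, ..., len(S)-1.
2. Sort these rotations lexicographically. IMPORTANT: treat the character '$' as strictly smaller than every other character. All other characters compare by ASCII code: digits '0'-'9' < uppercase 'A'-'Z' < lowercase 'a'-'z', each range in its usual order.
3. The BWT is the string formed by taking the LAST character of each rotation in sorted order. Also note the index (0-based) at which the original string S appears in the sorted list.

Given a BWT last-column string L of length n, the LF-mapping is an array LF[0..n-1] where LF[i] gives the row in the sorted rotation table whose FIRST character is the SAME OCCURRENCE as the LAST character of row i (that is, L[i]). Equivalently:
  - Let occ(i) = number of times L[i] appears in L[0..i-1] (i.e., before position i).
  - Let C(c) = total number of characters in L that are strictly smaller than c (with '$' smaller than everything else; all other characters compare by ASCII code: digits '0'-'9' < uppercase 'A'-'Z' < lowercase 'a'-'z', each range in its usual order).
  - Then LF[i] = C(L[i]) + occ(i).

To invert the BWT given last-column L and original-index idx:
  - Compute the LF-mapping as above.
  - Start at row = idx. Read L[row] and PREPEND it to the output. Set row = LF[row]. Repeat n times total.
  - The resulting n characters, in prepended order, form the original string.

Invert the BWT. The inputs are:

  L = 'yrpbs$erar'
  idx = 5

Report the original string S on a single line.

LF mapping: 9 5 4 2 8 0 3 6 1 7
Walk LF starting at row 5, prepending L[row]:
  step 1: row=5, L[5]='$', prepend. Next row=LF[5]=0
  step 2: row=0, L[0]='y', prepend. Next row=LF[0]=9
  step 3: row=9, L[9]='r', prepend. Next row=LF[9]=7
  step 4: row=7, L[7]='r', prepend. Next row=LF[7]=6
  step 5: row=6, L[6]='e', prepend. Next row=LF[6]=3
  step 6: row=3, L[3]='b', prepend. Next row=LF[3]=2
  step 7: row=2, L[2]='p', prepend. Next row=LF[2]=4
  step 8: row=4, L[4]='s', prepend. Next row=LF[4]=8
  step 9: row=8, L[8]='a', prepend. Next row=LF[8]=1
  step 10: row=1, L[1]='r', prepend. Next row=LF[1]=5
Reversed output: raspberry$

Answer: raspberry$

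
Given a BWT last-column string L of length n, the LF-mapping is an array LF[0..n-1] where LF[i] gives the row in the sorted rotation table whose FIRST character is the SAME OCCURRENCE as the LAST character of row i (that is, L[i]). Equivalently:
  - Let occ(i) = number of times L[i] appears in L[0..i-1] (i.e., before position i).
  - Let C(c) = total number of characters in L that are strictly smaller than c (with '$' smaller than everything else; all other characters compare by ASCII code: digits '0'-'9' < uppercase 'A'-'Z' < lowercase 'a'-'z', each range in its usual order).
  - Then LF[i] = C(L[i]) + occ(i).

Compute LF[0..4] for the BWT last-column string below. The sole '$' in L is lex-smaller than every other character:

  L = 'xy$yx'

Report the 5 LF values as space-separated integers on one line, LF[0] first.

Answer: 1 3 0 4 2

Derivation:
Char counts: '$':1, 'x':2, 'y':2
C (first-col start): C('$')=0, C('x')=1, C('y')=3
L[0]='x': occ=0, LF[0]=C('x')+0=1+0=1
L[1]='y': occ=0, LF[1]=C('y')+0=3+0=3
L[2]='$': occ=0, LF[2]=C('$')+0=0+0=0
L[3]='y': occ=1, LF[3]=C('y')+1=3+1=4
L[4]='x': occ=1, LF[4]=C('x')+1=1+1=2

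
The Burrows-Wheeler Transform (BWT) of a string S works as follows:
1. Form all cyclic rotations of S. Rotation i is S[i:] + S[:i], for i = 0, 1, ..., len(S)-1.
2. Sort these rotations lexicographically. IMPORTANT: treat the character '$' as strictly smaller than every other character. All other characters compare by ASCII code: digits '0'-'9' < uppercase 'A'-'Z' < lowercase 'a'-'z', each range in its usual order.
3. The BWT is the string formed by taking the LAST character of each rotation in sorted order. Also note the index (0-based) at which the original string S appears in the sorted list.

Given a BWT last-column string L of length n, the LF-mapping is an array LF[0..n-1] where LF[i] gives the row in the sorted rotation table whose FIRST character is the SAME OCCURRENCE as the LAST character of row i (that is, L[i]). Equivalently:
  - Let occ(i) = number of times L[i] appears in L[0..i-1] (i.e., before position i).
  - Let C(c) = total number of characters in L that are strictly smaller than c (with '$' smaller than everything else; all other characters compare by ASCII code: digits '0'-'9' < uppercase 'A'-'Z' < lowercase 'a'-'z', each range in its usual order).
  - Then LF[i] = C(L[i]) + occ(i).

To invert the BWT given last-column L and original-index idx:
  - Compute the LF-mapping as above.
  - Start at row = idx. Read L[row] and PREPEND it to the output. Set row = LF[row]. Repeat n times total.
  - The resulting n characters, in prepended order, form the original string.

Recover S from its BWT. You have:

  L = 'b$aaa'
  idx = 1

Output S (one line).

LF mapping: 4 0 1 2 3
Walk LF starting at row 1, prepending L[row]:
  step 1: row=1, L[1]='$', prepend. Next row=LF[1]=0
  step 2: row=0, L[0]='b', prepend. Next row=LF[0]=4
  step 3: row=4, L[4]='a', prepend. Next row=LF[4]=3
  step 4: row=3, L[3]='a', prepend. Next row=LF[3]=2
  step 5: row=2, L[2]='a', prepend. Next row=LF[2]=1
Reversed output: aaab$

Answer: aaab$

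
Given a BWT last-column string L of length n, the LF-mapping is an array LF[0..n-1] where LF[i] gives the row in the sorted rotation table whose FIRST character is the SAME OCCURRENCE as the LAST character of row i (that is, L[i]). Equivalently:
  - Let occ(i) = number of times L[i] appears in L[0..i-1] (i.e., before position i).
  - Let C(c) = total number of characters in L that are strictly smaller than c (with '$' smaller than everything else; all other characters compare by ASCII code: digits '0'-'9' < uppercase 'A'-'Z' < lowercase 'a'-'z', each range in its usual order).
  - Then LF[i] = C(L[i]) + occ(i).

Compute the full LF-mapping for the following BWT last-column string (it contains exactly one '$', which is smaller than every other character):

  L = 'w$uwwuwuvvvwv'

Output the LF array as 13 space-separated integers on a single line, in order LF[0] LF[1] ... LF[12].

Answer: 8 0 1 9 10 2 11 3 4 5 6 12 7

Derivation:
Char counts: '$':1, 'u':3, 'v':4, 'w':5
C (first-col start): C('$')=0, C('u')=1, C('v')=4, C('w')=8
L[0]='w': occ=0, LF[0]=C('w')+0=8+0=8
L[1]='$': occ=0, LF[1]=C('$')+0=0+0=0
L[2]='u': occ=0, LF[2]=C('u')+0=1+0=1
L[3]='w': occ=1, LF[3]=C('w')+1=8+1=9
L[4]='w': occ=2, LF[4]=C('w')+2=8+2=10
L[5]='u': occ=1, LF[5]=C('u')+1=1+1=2
L[6]='w': occ=3, LF[6]=C('w')+3=8+3=11
L[7]='u': occ=2, LF[7]=C('u')+2=1+2=3
L[8]='v': occ=0, LF[8]=C('v')+0=4+0=4
L[9]='v': occ=1, LF[9]=C('v')+1=4+1=5
L[10]='v': occ=2, LF[10]=C('v')+2=4+2=6
L[11]='w': occ=4, LF[11]=C('w')+4=8+4=12
L[12]='v': occ=3, LF[12]=C('v')+3=4+3=7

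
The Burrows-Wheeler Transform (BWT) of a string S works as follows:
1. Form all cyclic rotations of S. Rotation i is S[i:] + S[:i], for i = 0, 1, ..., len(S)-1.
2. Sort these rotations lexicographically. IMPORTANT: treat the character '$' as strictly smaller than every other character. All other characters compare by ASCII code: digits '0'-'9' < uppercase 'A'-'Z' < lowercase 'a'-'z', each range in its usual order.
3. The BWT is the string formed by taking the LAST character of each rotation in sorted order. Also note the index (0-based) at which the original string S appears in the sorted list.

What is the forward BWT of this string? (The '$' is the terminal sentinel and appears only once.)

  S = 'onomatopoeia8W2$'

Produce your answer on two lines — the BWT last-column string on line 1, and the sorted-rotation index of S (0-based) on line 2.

All 16 rotations (rotation i = S[i:]+S[:i]):
  rot[0] = onomatopoeia8W2$
  rot[1] = nomatopoeia8W2$o
  rot[2] = omatopoeia8W2$on
  rot[3] = matopoeia8W2$ono
  rot[4] = atopoeia8W2$onom
  rot[5] = topoeia8W2$onoma
  rot[6] = opoeia8W2$onomat
  rot[7] = poeia8W2$onomato
  rot[8] = oeia8W2$onomatop
  rot[9] = eia8W2$onomatopo
  rot[10] = ia8W2$onomatopoe
  rot[11] = a8W2$onomatopoei
  rot[12] = 8W2$onomatopoeia
  rot[13] = W2$onomatopoeia8
  rot[14] = 2$onomatopoeia8W
  rot[15] = $onomatopoeia8W2
Sorted (with $ < everything):
  sorted[0] = $onomatopoeia8W2  (last char: '2')
  sorted[1] = 2$onomatopoeia8W  (last char: 'W')
  sorted[2] = 8W2$onomatopoeia  (last char: 'a')
  sorted[3] = W2$onomatopoeia8  (last char: '8')
  sorted[4] = a8W2$onomatopoei  (last char: 'i')
  sorted[5] = atopoeia8W2$onom  (last char: 'm')
  sorted[6] = eia8W2$onomatopo  (last char: 'o')
  sorted[7] = ia8W2$onomatopoe  (last char: 'e')
  sorted[8] = matopoeia8W2$ono  (last char: 'o')
  sorted[9] = nomatopoeia8W2$o  (last char: 'o')
  sorted[10] = oeia8W2$onomatop  (last char: 'p')
  sorted[11] = omatopoeia8W2$on  (last char: 'n')
  sorted[12] = onomatopoeia8W2$  (last char: '$')
  sorted[13] = opoeia8W2$onomat  (last char: 't')
  sorted[14] = poeia8W2$onomato  (last char: 'o')
  sorted[15] = topoeia8W2$onoma  (last char: 'a')
Last column: 2Wa8imoeoopn$toa
Original string S is at sorted index 12

Answer: 2Wa8imoeoopn$toa
12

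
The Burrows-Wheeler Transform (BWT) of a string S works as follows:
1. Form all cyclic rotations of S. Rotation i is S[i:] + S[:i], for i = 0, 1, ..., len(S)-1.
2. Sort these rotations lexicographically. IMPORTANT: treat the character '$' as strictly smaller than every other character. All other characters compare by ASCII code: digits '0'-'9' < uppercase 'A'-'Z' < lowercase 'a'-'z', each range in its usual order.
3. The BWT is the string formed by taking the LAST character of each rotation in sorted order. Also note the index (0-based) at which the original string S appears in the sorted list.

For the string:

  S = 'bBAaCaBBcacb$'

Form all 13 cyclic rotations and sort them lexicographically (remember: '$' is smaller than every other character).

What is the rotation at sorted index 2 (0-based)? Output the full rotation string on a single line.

Answer: BAaCaBBcacb$b

Derivation:
All 13 rotations (rotation i = S[i:]+S[:i]):
  rot[0] = bBAaCaBBcacb$
  rot[1] = BAaCaBBcacb$b
  rot[2] = AaCaBBcacb$bB
  rot[3] = aCaBBcacb$bBA
  rot[4] = CaBBcacb$bBAa
  rot[5] = aBBcacb$bBAaC
  rot[6] = BBcacb$bBAaCa
  rot[7] = Bcacb$bBAaCaB
  rot[8] = cacb$bBAaCaBB
  rot[9] = acb$bBAaCaBBc
  rot[10] = cb$bBAaCaBBca
  rot[11] = b$bBAaCaBBcac
  rot[12] = $bBAaCaBBcacb
Sorted (with $ < everything):
  sorted[0] = $bBAaCaBBcacb
  sorted[1] = AaCaBBcacb$bB
  sorted[2] = BAaCaBBcacb$b
  sorted[3] = BBcacb$bBAaCa
  sorted[4] = Bcacb$bBAaCaB
  sorted[5] = CaBBcacb$bBAa
  sorted[6] = aBBcacb$bBAaC
  sorted[7] = aCaBBcacb$bBA
  sorted[8] = acb$bBAaCaBBc
  sorted[9] = b$bBAaCaBBcac
  sorted[10] = bBAaCaBBcacb$
  sorted[11] = cacb$bBAaCaBB
  sorted[12] = cb$bBAaCaBBca
sorted[2] = BAaCaBBcacb$b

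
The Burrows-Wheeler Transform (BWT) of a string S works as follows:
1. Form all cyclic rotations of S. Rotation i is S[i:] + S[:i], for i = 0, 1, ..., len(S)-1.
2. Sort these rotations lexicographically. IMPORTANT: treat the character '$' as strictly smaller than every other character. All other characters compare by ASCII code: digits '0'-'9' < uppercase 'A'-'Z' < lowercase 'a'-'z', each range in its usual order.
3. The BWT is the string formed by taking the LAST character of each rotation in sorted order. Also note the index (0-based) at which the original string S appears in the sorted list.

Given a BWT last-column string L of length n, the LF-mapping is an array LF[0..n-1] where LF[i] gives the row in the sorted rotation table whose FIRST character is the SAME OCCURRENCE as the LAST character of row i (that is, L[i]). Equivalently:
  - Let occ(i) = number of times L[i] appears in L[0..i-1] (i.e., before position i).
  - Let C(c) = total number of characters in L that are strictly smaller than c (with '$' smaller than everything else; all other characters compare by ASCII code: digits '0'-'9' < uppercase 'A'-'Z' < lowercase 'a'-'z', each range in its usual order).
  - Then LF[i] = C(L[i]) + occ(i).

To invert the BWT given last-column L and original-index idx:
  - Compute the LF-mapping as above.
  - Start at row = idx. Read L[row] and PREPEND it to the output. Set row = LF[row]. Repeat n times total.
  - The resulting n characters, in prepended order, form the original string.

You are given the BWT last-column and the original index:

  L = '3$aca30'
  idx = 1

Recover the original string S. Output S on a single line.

LF mapping: 2 0 4 6 5 3 1
Walk LF starting at row 1, prepending L[row]:
  step 1: row=1, L[1]='$', prepend. Next row=LF[1]=0
  step 2: row=0, L[0]='3', prepend. Next row=LF[0]=2
  step 3: row=2, L[2]='a', prepend. Next row=LF[2]=4
  step 4: row=4, L[4]='a', prepend. Next row=LF[4]=5
  step 5: row=5, L[5]='3', prepend. Next row=LF[5]=3
  step 6: row=3, L[3]='c', prepend. Next row=LF[3]=6
  step 7: row=6, L[6]='0', prepend. Next row=LF[6]=1
Reversed output: 0c3aa3$

Answer: 0c3aa3$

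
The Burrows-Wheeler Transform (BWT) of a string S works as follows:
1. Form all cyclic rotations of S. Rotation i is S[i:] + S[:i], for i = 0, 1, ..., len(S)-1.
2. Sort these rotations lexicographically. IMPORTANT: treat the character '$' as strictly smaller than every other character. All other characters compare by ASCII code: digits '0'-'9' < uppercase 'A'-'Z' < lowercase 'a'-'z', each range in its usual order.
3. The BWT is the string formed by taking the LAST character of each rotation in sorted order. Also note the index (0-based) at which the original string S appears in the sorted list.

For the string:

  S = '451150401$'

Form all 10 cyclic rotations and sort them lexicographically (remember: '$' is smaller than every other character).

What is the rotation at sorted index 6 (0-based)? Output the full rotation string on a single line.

All 10 rotations (rotation i = S[i:]+S[:i]):
  rot[0] = 451150401$
  rot[1] = 51150401$4
  rot[2] = 1150401$45
  rot[3] = 150401$451
  rot[4] = 50401$4511
  rot[5] = 0401$45115
  rot[6] = 401$451150
  rot[7] = 01$4511504
  rot[8] = 1$45115040
  rot[9] = $451150401
Sorted (with $ < everything):
  sorted[0] = $451150401
  sorted[1] = 01$4511504
  sorted[2] = 0401$45115
  sorted[3] = 1$45115040
  sorted[4] = 1150401$45
  sorted[5] = 150401$451
  sorted[6] = 401$451150
  sorted[7] = 451150401$
  sorted[8] = 50401$4511
  sorted[9] = 51150401$4
sorted[6] = 401$451150

Answer: 401$451150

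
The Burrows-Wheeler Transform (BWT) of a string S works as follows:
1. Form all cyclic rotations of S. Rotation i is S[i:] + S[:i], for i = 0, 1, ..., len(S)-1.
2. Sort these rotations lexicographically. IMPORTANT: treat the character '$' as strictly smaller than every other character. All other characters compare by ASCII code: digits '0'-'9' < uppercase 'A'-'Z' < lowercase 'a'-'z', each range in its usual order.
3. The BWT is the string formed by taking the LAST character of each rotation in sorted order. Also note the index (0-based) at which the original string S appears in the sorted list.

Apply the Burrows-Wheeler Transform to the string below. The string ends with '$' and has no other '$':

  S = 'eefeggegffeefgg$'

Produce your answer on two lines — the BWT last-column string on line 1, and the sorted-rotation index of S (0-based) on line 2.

Answer: g$feegffegeggefe
1

Derivation:
All 16 rotations (rotation i = S[i:]+S[:i]):
  rot[0] = eefeggegffeefgg$
  rot[1] = efeggegffeefgg$e
  rot[2] = feggegffeefgg$ee
  rot[3] = eggegffeefgg$eef
  rot[4] = ggegffeefgg$eefe
  rot[5] = gegffeefgg$eefeg
  rot[6] = egffeefgg$eefegg
  rot[7] = gffeefgg$eefegge
  rot[8] = ffeefgg$eefeggeg
  rot[9] = feefgg$eefeggegf
  rot[10] = eefgg$eefeggegff
  rot[11] = efgg$eefeggegffe
  rot[12] = fgg$eefeggegffee
  rot[13] = gg$eefeggegffeef
  rot[14] = g$eefeggegffeefg
  rot[15] = $eefeggegffeefgg
Sorted (with $ < everything):
  sorted[0] = $eefeggegffeefgg  (last char: 'g')
  sorted[1] = eefeggegffeefgg$  (last char: '$')
  sorted[2] = eefgg$eefeggegff  (last char: 'f')
  sorted[3] = efeggegffeefgg$e  (last char: 'e')
  sorted[4] = efgg$eefeggegffe  (last char: 'e')
  sorted[5] = egffeefgg$eefegg  (last char: 'g')
  sorted[6] = eggegffeefgg$eef  (last char: 'f')
  sorted[7] = feefgg$eefeggegf  (last char: 'f')
  sorted[8] = feggegffeefgg$ee  (last char: 'e')
  sorted[9] = ffeefgg$eefeggeg  (last char: 'g')
  sorted[10] = fgg$eefeggegffee  (last char: 'e')
  sorted[11] = g$eefeggegffeefg  (last char: 'g')
  sorted[12] = gegffeefgg$eefeg  (last char: 'g')
  sorted[13] = gffeefgg$eefegge  (last char: 'e')
  sorted[14] = gg$eefeggegffeef  (last char: 'f')
  sorted[15] = ggegffeefgg$eefe  (last char: 'e')
Last column: g$feegffegeggefe
Original string S is at sorted index 1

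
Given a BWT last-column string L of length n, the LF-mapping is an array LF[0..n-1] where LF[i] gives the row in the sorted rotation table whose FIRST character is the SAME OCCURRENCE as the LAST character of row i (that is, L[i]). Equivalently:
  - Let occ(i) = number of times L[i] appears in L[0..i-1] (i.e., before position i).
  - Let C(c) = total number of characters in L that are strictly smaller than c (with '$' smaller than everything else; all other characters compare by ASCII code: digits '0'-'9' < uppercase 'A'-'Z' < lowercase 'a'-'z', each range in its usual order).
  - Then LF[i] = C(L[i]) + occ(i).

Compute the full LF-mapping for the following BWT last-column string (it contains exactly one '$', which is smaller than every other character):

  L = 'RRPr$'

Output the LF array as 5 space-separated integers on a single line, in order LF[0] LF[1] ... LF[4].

Char counts: '$':1, 'P':1, 'R':2, 'r':1
C (first-col start): C('$')=0, C('P')=1, C('R')=2, C('r')=4
L[0]='R': occ=0, LF[0]=C('R')+0=2+0=2
L[1]='R': occ=1, LF[1]=C('R')+1=2+1=3
L[2]='P': occ=0, LF[2]=C('P')+0=1+0=1
L[3]='r': occ=0, LF[3]=C('r')+0=4+0=4
L[4]='$': occ=0, LF[4]=C('$')+0=0+0=0

Answer: 2 3 1 4 0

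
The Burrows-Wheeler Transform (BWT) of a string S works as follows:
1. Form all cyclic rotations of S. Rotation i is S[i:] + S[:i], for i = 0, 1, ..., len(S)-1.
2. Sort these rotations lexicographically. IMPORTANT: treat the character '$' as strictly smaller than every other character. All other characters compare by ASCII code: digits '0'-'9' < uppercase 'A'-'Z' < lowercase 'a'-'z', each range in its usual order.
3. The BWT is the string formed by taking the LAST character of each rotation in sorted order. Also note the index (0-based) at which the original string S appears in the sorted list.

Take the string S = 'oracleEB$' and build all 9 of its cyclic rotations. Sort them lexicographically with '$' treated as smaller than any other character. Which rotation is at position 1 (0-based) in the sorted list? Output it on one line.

Answer: B$oracleE

Derivation:
All 9 rotations (rotation i = S[i:]+S[:i]):
  rot[0] = oracleEB$
  rot[1] = racleEB$o
  rot[2] = acleEB$or
  rot[3] = cleEB$ora
  rot[4] = leEB$orac
  rot[5] = eEB$oracl
  rot[6] = EB$oracle
  rot[7] = B$oracleE
  rot[8] = $oracleEB
Sorted (with $ < everything):
  sorted[0] = $oracleEB
  sorted[1] = B$oracleE
  sorted[2] = EB$oracle
  sorted[3] = acleEB$or
  sorted[4] = cleEB$ora
  sorted[5] = eEB$oracl
  sorted[6] = leEB$orac
  sorted[7] = oracleEB$
  sorted[8] = racleEB$o
sorted[1] = B$oracleE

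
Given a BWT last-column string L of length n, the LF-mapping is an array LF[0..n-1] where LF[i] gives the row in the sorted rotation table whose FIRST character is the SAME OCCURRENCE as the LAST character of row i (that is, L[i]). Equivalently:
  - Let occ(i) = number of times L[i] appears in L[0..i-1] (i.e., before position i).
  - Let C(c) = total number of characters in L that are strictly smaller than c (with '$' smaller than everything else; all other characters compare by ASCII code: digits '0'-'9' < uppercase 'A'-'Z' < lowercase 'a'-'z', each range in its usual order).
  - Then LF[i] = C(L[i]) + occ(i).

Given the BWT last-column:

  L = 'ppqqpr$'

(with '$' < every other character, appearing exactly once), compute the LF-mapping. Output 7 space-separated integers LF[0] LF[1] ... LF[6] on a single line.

Char counts: '$':1, 'p':3, 'q':2, 'r':1
C (first-col start): C('$')=0, C('p')=1, C('q')=4, C('r')=6
L[0]='p': occ=0, LF[0]=C('p')+0=1+0=1
L[1]='p': occ=1, LF[1]=C('p')+1=1+1=2
L[2]='q': occ=0, LF[2]=C('q')+0=4+0=4
L[3]='q': occ=1, LF[3]=C('q')+1=4+1=5
L[4]='p': occ=2, LF[4]=C('p')+2=1+2=3
L[5]='r': occ=0, LF[5]=C('r')+0=6+0=6
L[6]='$': occ=0, LF[6]=C('$')+0=0+0=0

Answer: 1 2 4 5 3 6 0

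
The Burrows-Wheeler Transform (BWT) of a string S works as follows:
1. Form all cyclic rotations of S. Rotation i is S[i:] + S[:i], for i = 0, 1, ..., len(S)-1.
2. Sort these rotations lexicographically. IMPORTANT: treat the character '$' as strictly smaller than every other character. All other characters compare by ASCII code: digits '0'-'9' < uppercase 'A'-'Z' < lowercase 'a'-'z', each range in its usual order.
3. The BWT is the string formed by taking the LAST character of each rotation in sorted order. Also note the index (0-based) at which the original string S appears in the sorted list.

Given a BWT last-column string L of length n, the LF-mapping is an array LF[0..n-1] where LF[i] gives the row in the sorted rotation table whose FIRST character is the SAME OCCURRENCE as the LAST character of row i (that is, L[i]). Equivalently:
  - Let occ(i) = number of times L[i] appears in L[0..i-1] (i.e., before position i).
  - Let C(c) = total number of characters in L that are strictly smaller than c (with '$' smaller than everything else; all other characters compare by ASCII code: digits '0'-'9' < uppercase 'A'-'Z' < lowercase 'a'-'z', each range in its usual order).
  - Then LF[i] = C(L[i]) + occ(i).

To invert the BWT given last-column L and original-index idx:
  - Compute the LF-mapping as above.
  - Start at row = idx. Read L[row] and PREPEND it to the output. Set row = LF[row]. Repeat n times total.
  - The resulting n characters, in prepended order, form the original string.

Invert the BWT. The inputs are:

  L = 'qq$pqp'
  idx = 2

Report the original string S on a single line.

Answer: pqqpq$

Derivation:
LF mapping: 3 4 0 1 5 2
Walk LF starting at row 2, prepending L[row]:
  step 1: row=2, L[2]='$', prepend. Next row=LF[2]=0
  step 2: row=0, L[0]='q', prepend. Next row=LF[0]=3
  step 3: row=3, L[3]='p', prepend. Next row=LF[3]=1
  step 4: row=1, L[1]='q', prepend. Next row=LF[1]=4
  step 5: row=4, L[4]='q', prepend. Next row=LF[4]=5
  step 6: row=5, L[5]='p', prepend. Next row=LF[5]=2
Reversed output: pqqpq$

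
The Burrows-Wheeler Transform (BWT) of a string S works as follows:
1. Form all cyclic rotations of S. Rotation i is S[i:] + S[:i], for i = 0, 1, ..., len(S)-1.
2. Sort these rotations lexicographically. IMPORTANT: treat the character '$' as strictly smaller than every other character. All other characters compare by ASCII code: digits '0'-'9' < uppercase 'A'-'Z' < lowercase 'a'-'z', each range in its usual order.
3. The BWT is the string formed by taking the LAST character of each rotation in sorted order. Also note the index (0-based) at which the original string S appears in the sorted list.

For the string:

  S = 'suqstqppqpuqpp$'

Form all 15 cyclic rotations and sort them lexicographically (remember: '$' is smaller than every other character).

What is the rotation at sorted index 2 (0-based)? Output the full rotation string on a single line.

All 15 rotations (rotation i = S[i:]+S[:i]):
  rot[0] = suqstqppqpuqpp$
  rot[1] = uqstqppqpuqpp$s
  rot[2] = qstqppqpuqpp$su
  rot[3] = stqppqpuqpp$suq
  rot[4] = tqppqpuqpp$suqs
  rot[5] = qppqpuqpp$suqst
  rot[6] = ppqpuqpp$suqstq
  rot[7] = pqpuqpp$suqstqp
  rot[8] = qpuqpp$suqstqpp
  rot[9] = puqpp$suqstqppq
  rot[10] = uqpp$suqstqppqp
  rot[11] = qpp$suqstqppqpu
  rot[12] = pp$suqstqppqpuq
  rot[13] = p$suqstqppqpuqp
  rot[14] = $suqstqppqpuqpp
Sorted (with $ < everything):
  sorted[0] = $suqstqppqpuqpp
  sorted[1] = p$suqstqppqpuqp
  sorted[2] = pp$suqstqppqpuq
  sorted[3] = ppqpuqpp$suqstq
  sorted[4] = pqpuqpp$suqstqp
  sorted[5] = puqpp$suqstqppq
  sorted[6] = qpp$suqstqppqpu
  sorted[7] = qppqpuqpp$suqst
  sorted[8] = qpuqpp$suqstqpp
  sorted[9] = qstqppqpuqpp$su
  sorted[10] = stqppqpuqpp$suq
  sorted[11] = suqstqppqpuqpp$
  sorted[12] = tqppqpuqpp$suqs
  sorted[13] = uqpp$suqstqppqp
  sorted[14] = uqstqppqpuqpp$s
sorted[2] = pp$suqstqppqpuq

Answer: pp$suqstqppqpuq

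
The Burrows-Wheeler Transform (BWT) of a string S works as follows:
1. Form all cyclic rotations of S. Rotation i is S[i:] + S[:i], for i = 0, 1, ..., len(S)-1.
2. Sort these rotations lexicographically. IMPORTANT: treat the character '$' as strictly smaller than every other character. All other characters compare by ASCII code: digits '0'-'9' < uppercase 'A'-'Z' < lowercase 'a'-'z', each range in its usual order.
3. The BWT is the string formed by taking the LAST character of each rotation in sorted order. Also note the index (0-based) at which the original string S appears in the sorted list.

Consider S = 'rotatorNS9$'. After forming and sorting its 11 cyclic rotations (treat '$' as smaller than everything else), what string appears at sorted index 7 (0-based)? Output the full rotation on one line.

All 11 rotations (rotation i = S[i:]+S[:i]):
  rot[0] = rotatorNS9$
  rot[1] = otatorNS9$r
  rot[2] = tatorNS9$ro
  rot[3] = atorNS9$rot
  rot[4] = torNS9$rota
  rot[5] = orNS9$rotat
  rot[6] = rNS9$rotato
  rot[7] = NS9$rotator
  rot[8] = S9$rotatorN
  rot[9] = 9$rotatorNS
  rot[10] = $rotatorNS9
Sorted (with $ < everything):
  sorted[0] = $rotatorNS9
  sorted[1] = 9$rotatorNS
  sorted[2] = NS9$rotator
  sorted[3] = S9$rotatorN
  sorted[4] = atorNS9$rot
  sorted[5] = orNS9$rotat
  sorted[6] = otatorNS9$r
  sorted[7] = rNS9$rotato
  sorted[8] = rotatorNS9$
  sorted[9] = tatorNS9$ro
  sorted[10] = torNS9$rota
sorted[7] = rNS9$rotato

Answer: rNS9$rotato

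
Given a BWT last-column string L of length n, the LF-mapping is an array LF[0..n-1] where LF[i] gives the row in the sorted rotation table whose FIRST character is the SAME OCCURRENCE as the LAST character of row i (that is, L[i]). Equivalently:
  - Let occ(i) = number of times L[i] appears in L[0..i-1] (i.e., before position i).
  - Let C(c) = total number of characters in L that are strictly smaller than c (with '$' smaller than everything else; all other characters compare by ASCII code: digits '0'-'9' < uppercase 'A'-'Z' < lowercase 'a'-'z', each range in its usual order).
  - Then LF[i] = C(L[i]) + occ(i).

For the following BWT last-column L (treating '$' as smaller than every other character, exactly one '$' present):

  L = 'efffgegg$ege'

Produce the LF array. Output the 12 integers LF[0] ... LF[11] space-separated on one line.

Char counts: '$':1, 'e':4, 'f':3, 'g':4
C (first-col start): C('$')=0, C('e')=1, C('f')=5, C('g')=8
L[0]='e': occ=0, LF[0]=C('e')+0=1+0=1
L[1]='f': occ=0, LF[1]=C('f')+0=5+0=5
L[2]='f': occ=1, LF[2]=C('f')+1=5+1=6
L[3]='f': occ=2, LF[3]=C('f')+2=5+2=7
L[4]='g': occ=0, LF[4]=C('g')+0=8+0=8
L[5]='e': occ=1, LF[5]=C('e')+1=1+1=2
L[6]='g': occ=1, LF[6]=C('g')+1=8+1=9
L[7]='g': occ=2, LF[7]=C('g')+2=8+2=10
L[8]='$': occ=0, LF[8]=C('$')+0=0+0=0
L[9]='e': occ=2, LF[9]=C('e')+2=1+2=3
L[10]='g': occ=3, LF[10]=C('g')+3=8+3=11
L[11]='e': occ=3, LF[11]=C('e')+3=1+3=4

Answer: 1 5 6 7 8 2 9 10 0 3 11 4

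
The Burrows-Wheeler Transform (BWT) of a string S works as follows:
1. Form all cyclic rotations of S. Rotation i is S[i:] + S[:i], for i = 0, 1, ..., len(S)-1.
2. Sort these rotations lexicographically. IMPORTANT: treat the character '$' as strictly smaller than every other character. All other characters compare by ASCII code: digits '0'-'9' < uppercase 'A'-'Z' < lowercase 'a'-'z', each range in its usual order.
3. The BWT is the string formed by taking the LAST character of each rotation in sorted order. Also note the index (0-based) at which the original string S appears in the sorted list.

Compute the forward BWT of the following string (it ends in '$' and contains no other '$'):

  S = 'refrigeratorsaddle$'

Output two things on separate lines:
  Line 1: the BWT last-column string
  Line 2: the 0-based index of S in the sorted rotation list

Answer: esradlrgeirdte$fora
14

Derivation:
All 19 rotations (rotation i = S[i:]+S[:i]):
  rot[0] = refrigeratorsaddle$
  rot[1] = efrigeratorsaddle$r
  rot[2] = frigeratorsaddle$re
  rot[3] = rigeratorsaddle$ref
  rot[4] = igeratorsaddle$refr
  rot[5] = geratorsaddle$refri
  rot[6] = eratorsaddle$refrig
  rot[7] = ratorsaddle$refrige
  rot[8] = atorsaddle$refriger
  rot[9] = torsaddle$refrigera
  rot[10] = orsaddle$refrigerat
  rot[11] = rsaddle$refrigerato
  rot[12] = saddle$refrigerator
  rot[13] = addle$refrigerators
  rot[14] = ddle$refrigeratorsa
  rot[15] = dle$refrigeratorsad
  rot[16] = le$refrigeratorsadd
  rot[17] = e$refrigeratorsaddl
  rot[18] = $refrigeratorsaddle
Sorted (with $ < everything):
  sorted[0] = $refrigeratorsaddle  (last char: 'e')
  sorted[1] = addle$refrigerators  (last char: 's')
  sorted[2] = atorsaddle$refriger  (last char: 'r')
  sorted[3] = ddle$refrigeratorsa  (last char: 'a')
  sorted[4] = dle$refrigeratorsad  (last char: 'd')
  sorted[5] = e$refrigeratorsaddl  (last char: 'l')
  sorted[6] = efrigeratorsaddle$r  (last char: 'r')
  sorted[7] = eratorsaddle$refrig  (last char: 'g')
  sorted[8] = frigeratorsaddle$re  (last char: 'e')
  sorted[9] = geratorsaddle$refri  (last char: 'i')
  sorted[10] = igeratorsaddle$refr  (last char: 'r')
  sorted[11] = le$refrigeratorsadd  (last char: 'd')
  sorted[12] = orsaddle$refrigerat  (last char: 't')
  sorted[13] = ratorsaddle$refrige  (last char: 'e')
  sorted[14] = refrigeratorsaddle$  (last char: '$')
  sorted[15] = rigeratorsaddle$ref  (last char: 'f')
  sorted[16] = rsaddle$refrigerato  (last char: 'o')
  sorted[17] = saddle$refrigerator  (last char: 'r')
  sorted[18] = torsaddle$refrigera  (last char: 'a')
Last column: esradlrgeirdte$fora
Original string S is at sorted index 14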